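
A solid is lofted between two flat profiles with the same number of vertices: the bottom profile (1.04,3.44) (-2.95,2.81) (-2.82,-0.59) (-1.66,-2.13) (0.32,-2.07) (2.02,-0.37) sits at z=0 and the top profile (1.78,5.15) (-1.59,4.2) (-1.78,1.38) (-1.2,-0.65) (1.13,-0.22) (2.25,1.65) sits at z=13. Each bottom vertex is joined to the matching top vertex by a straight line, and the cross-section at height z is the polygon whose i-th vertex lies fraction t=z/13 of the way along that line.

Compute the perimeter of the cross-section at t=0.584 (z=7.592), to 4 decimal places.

Perimeter at t=0.584: 16.9334

Cross-section at t=0.584: each vertex is (1-t)·p0[i] + t·p1[i].
  v1: (1-0.584)·(1.04,3.44) + 0.584·(1.78,5.15) = (1.4722,4.4386)
  v2: (1-0.584)·(-2.95,2.81) + 0.584·(-1.59,4.2) = (-2.1558,3.6218)
  v3: (1-0.584)·(-2.82,-0.59) + 0.584·(-1.78,1.38) = (-2.2126,0.5605)
  v4: (1-0.584)·(-1.66,-2.13) + 0.584·(-1.2,-0.65) = (-1.3914,-1.2657)
  v5: (1-0.584)·(0.32,-2.07) + 0.584·(1.13,-0.22) = (0.7930,-0.9896)
  v6: (1-0.584)·(2.02,-0.37) + 0.584·(2.25,1.65) = (2.1543,0.8097)
Perimeter = Σ |v_{i+1} − v_i|:
  edge 1→2: √(-3.6279² + -0.8169²) = 3.7187 (running 3.7187)
  edge 2→3: √(-0.0569² + -3.0613²) = 3.0618 (running 6.7806)
  edge 3→4: √(0.8213² + -1.8262²) = 2.0023 (running 8.7829)
  edge 4→5: √(2.1844² + 0.2761²) = 2.2018 (running 10.9847)
  edge 5→6: √(1.3613² + 1.7993²) = 2.2562 (running 13.2409)
  edge 6→1: √(-0.6822² + 3.6290²) = 3.6925 (running 16.9334)
Perimeter = 16.9334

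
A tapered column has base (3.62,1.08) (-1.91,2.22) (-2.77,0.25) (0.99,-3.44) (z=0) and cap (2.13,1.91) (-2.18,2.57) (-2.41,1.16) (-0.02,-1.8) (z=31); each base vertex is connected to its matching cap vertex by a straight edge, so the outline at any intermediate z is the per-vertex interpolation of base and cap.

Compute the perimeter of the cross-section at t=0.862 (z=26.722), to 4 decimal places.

Cross-section at t=0.862: each vertex is (1-t)·p0[i] + t·p1[i].
  v1: (1-0.862)·(3.62,1.08) + 0.862·(2.13,1.91) = (2.3356,1.7955)
  v2: (1-0.862)·(-1.91,2.22) + 0.862·(-2.18,2.57) = (-2.1427,2.5217)
  v3: (1-0.862)·(-2.77,0.25) + 0.862·(-2.41,1.16) = (-2.4597,1.0344)
  v4: (1-0.862)·(0.99,-3.44) + 0.862·(-0.02,-1.8) = (0.1194,-2.0263)
Perimeter = Σ |v_{i+1} − v_i|:
  edge 1→2: √(-4.4784² + 0.7262²) = 4.5369 (running 4.5369)
  edge 2→3: √(-0.3169² + -1.4873²) = 1.5207 (running 6.0575)
  edge 3→4: √(2.5791² + -3.0607²) = 4.0025 (running 10.0600)
  edge 4→1: √(2.2162² + 3.8218²) = 4.4179 (running 14.4779)
Perimeter = 14.4779

Perimeter at t=0.862: 14.4779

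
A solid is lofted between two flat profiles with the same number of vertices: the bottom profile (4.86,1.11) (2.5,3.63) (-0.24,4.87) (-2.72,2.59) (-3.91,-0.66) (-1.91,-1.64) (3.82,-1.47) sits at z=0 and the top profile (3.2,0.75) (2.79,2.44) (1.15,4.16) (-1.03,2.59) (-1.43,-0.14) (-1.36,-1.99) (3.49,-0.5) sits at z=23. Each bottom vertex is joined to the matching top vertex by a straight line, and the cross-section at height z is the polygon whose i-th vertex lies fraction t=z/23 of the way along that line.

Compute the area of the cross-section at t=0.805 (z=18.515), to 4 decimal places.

Cross-section at t=0.805: each vertex is (1-t)·p0[i] + t·p1[i].
  v1: (1-0.805)·(4.86,1.11) + 0.805·(3.2,0.75) = (3.5237,0.8202)
  v2: (1-0.805)·(2.5,3.63) + 0.805·(2.79,2.44) = (2.7334,2.6721)
  v3: (1-0.805)·(-0.24,4.87) + 0.805·(1.15,4.16) = (0.8790,4.2984)
  v4: (1-0.805)·(-2.72,2.59) + 0.805·(-1.03,2.59) = (-1.3596,2.5900)
  v5: (1-0.805)·(-3.91,-0.66) + 0.805·(-1.43,-0.14) = (-1.9136,-0.2414)
  v6: (1-0.805)·(-1.91,-1.64) + 0.805·(-1.36,-1.99) = (-1.4673,-1.9217)
  v7: (1-0.805)·(3.82,-1.47) + 0.805·(3.49,-0.5) = (3.5544,-0.6891)
Shoelace sum Σ(x_i·y_{i+1} − x_{i+1}·y_i):
  i=1: 3.5237·2.6721 − 2.7334·0.8202 = +7.1735 (running +7.1735)
  i=2: 2.7334·4.2984 − 0.8790·2.6721 = +9.4010 (running +16.5745)
  i=3: 0.8790·2.5900 − -1.3596·4.2984 = +8.1204 (running +24.6950)
  i=4: -1.3596·-0.2414 − -1.9136·2.5900 = +5.2844 (running +29.9794)
  i=5: -1.9136·-1.9217 − -1.4673·-0.2414 = +3.3233 (running +33.3027)
  i=6: -1.4673·-0.6891 − 3.5544·-1.9217 = +7.8417 (running +41.1444)
  i=7: 3.5544·0.8202 − 3.5237·-0.6891 = +5.3436 (running +46.4880)
Area = |Σ|/2 = |46.4880|/2 = 23.2440

Area at t=0.805: 23.2440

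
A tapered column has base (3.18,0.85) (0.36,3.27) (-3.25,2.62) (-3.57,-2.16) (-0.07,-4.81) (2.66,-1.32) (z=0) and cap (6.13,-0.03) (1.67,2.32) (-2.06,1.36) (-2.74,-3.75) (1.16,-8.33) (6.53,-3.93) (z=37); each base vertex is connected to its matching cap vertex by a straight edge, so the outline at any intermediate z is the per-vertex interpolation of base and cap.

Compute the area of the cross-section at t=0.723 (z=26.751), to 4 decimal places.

Cross-section at t=0.723: each vertex is (1-t)·p0[i] + t·p1[i].
  v1: (1-0.723)·(3.18,0.85) + 0.723·(6.13,-0.03) = (5.3129,0.2138)
  v2: (1-0.723)·(0.36,3.27) + 0.723·(1.67,2.32) = (1.3071,2.5831)
  v3: (1-0.723)·(-3.25,2.62) + 0.723·(-2.06,1.36) = (-2.3896,1.7090)
  v4: (1-0.723)·(-3.57,-2.16) + 0.723·(-2.74,-3.75) = (-2.9699,-3.3096)
  v5: (1-0.723)·(-0.07,-4.81) + 0.723·(1.16,-8.33) = (0.8193,-7.3550)
  v6: (1-0.723)·(2.66,-1.32) + 0.723·(6.53,-3.93) = (5.4580,-3.2070)
Shoelace sum Σ(x_i·y_{i+1} − x_{i+1}·y_i):
  i=1: 5.3129·2.5831 − 1.3071·0.2138 = +13.4445 (running +13.4445)
  i=2: 1.3071·1.7090 − -2.3896·2.5831 = +8.4067 (running +21.8512)
  i=3: -2.3896·-3.3096 − -2.9699·1.7090 = +12.9843 (running +34.8354)
  i=4: -2.9699·-7.3550 − 0.8193·-3.3096 = +24.5551 (running +59.3905)
  i=5: 0.8193·-3.2070 − 5.4580·-7.3550 = +37.5160 (running +96.9065)
  i=6: 5.4580·0.2138 − 5.3129·-3.2070 = +18.2052 (running +115.1116)
Area = |Σ|/2 = |115.1116|/2 = 57.5558

Area at t=0.723: 57.5558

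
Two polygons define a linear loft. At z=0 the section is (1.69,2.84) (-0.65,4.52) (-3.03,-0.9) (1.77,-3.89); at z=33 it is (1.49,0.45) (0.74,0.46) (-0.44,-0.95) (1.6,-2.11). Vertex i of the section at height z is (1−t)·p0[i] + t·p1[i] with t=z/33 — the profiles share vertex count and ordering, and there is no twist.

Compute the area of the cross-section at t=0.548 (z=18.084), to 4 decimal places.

Cross-section at t=0.548: each vertex is (1-t)·p0[i] + t·p1[i].
  v1: (1-0.548)·(1.69,2.84) + 0.548·(1.49,0.45) = (1.5804,1.5303)
  v2: (1-0.548)·(-0.65,4.52) + 0.548·(0.74,0.46) = (0.1117,2.2951)
  v3: (1-0.548)·(-3.03,-0.9) + 0.548·(-0.44,-0.95) = (-1.6107,-0.9274)
  v4: (1-0.548)·(1.77,-3.89) + 0.548·(1.6,-2.11) = (1.6768,-2.9146)
Shoelace sum Σ(x_i·y_{i+1} − x_{i+1}·y_i):
  i=1: 1.5804·2.2951 − 0.1117·1.5303 = +3.4562 (running +3.4562)
  i=2: 0.1117·-0.9274 − -1.6107·2.2951 = +3.5931 (running +7.0493)
  i=3: -1.6107·-2.9146 − 1.6768·-0.9274 = +6.2495 (running +13.2989)
  i=4: 1.6768·1.5303 − 1.5804·-2.9146 = +7.1722 (running +20.4711)
Area = |Σ|/2 = |20.4711|/2 = 10.2355

Area at t=0.548: 10.2355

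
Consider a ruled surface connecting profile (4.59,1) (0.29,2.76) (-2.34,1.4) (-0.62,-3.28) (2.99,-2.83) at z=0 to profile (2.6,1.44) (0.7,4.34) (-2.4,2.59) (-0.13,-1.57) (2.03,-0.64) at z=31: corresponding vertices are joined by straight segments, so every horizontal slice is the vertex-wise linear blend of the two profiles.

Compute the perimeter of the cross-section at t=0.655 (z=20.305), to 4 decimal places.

Cross-section at t=0.655: each vertex is (1-t)·p0[i] + t·p1[i].
  v1: (1-0.655)·(4.59,1) + 0.655·(2.6,1.44) = (3.2866,1.2882)
  v2: (1-0.655)·(0.29,2.76) + 0.655·(0.7,4.34) = (0.5585,3.7949)
  v3: (1-0.655)·(-2.34,1.4) + 0.655·(-2.4,2.59) = (-2.3793,2.1795)
  v4: (1-0.655)·(-0.62,-3.28) + 0.655·(-0.13,-1.57) = (-0.2990,-2.1600)
  v5: (1-0.655)·(2.99,-2.83) + 0.655·(2.03,-0.64) = (2.3612,-1.3956)
Perimeter = Σ |v_{i+1} − v_i|:
  edge 1→2: √(-2.7280² + 2.5067²) = 3.7048 (running 3.7048)
  edge 2→3: √(-2.9378² + -1.6155²) = 3.3527 (running 7.0575)
  edge 3→4: √(2.0802² + -4.3394²) = 4.8123 (running 11.8698)
  edge 4→5: √(2.6603² + 0.7644²) = 2.7679 (running 14.6377)
  edge 5→1: √(0.9253² + 2.6837²) = 2.8388 (running 17.4765)
Perimeter = 17.4765

Perimeter at t=0.655: 17.4765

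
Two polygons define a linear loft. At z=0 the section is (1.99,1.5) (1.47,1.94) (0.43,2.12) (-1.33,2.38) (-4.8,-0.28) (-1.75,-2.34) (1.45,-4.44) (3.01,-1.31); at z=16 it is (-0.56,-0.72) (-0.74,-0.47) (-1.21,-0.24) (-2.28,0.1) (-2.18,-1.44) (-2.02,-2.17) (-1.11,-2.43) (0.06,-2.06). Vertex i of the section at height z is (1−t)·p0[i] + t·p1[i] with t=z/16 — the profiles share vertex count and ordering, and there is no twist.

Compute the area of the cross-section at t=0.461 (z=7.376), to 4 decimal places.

Area at t=0.461: 15.0400

Cross-section at t=0.461: each vertex is (1-t)·p0[i] + t·p1[i].
  v1: (1-0.461)·(1.99,1.5) + 0.461·(-0.56,-0.72) = (0.8144,0.4766)
  v2: (1-0.461)·(1.47,1.94) + 0.461·(-0.74,-0.47) = (0.4512,0.8290)
  v3: (1-0.461)·(0.43,2.12) + 0.461·(-1.21,-0.24) = (-0.3260,1.0320)
  v4: (1-0.461)·(-1.33,2.38) + 0.461·(-2.28,0.1) = (-1.7679,1.3289)
  v5: (1-0.461)·(-4.8,-0.28) + 0.461·(-2.18,-1.44) = (-3.5922,-0.8148)
  v6: (1-0.461)·(-1.75,-2.34) + 0.461·(-2.02,-2.17) = (-1.8745,-2.2616)
  v7: (1-0.461)·(1.45,-4.44) + 0.461·(-1.11,-2.43) = (0.2698,-3.5134)
  v8: (1-0.461)·(3.01,-1.31) + 0.461·(0.06,-2.06) = (1.6500,-1.6557)
Shoelace sum Σ(x_i·y_{i+1} − x_{i+1}·y_i):
  i=1: 0.8144·0.8290 − 0.4512·0.4766 = +0.4601 (running +0.4601)
  i=2: 0.4512·1.0320 − -0.3260·0.8290 = +0.7359 (running +1.1961)
  i=3: -0.3260·1.3289 − -1.7679·1.0320 = +1.3913 (running +2.5874)
  i=4: -1.7679·-0.8148 − -3.5922·1.3289 = +6.2142 (running +8.8016)
  i=5: -3.5922·-2.2616 − -1.8745·-0.8148 = +6.5969 (running +15.3985)
  i=6: -1.8745·-3.5134 − 0.2698·-2.2616 = +7.1960 (running +22.5945)
  i=7: 0.2698·-1.6557 − 1.6500·-3.5134 = +5.3505 (running +27.9450)
  i=8: 1.6500·0.4766 − 0.8144·-1.6557 = +2.1349 (running +30.0799)
Area = |Σ|/2 = |30.0799|/2 = 15.0400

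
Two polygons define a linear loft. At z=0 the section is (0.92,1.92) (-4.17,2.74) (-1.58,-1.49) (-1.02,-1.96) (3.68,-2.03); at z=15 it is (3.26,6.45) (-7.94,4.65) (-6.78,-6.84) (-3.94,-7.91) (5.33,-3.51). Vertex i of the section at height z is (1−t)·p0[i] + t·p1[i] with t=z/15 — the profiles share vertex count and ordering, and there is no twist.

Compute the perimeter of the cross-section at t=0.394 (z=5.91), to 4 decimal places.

Perimeter at t=0.394: 30.0023

Cross-section at t=0.394: each vertex is (1-t)·p0[i] + t·p1[i].
  v1: (1-0.394)·(0.92,1.92) + 0.394·(3.26,6.45) = (1.8420,3.7048)
  v2: (1-0.394)·(-4.17,2.74) + 0.394·(-7.94,4.65) = (-5.6554,3.4925)
  v3: (1-0.394)·(-1.58,-1.49) + 0.394·(-6.78,-6.84) = (-3.6288,-3.5979)
  v4: (1-0.394)·(-1.02,-1.96) + 0.394·(-3.94,-7.91) = (-2.1705,-4.3043)
  v5: (1-0.394)·(3.68,-2.03) + 0.394·(5.33,-3.51) = (4.3301,-2.6131)
Perimeter = Σ |v_{i+1} − v_i|:
  edge 1→2: √(-7.4973² + -0.2123²) = 7.5003 (running 7.5003)
  edge 2→3: √(2.0266² + -7.0904²) = 7.3744 (running 14.8747)
  edge 3→4: √(1.4583² + -0.7064²) = 1.6204 (running 16.4951)
  edge 4→5: √(6.5006² + 1.6912²) = 6.7170 (running 23.2121)
  edge 5→1: √(-2.4881² + 6.3179²) = 6.7902 (running 30.0023)
Perimeter = 30.0023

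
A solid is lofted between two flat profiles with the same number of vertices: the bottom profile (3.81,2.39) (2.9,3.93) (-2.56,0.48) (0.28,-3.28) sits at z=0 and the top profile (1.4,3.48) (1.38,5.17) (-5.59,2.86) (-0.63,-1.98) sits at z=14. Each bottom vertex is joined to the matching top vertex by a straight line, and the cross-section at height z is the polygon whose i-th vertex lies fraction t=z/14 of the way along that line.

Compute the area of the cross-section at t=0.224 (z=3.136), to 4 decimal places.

Cross-section at t=0.224: each vertex is (1-t)·p0[i] + t·p1[i].
  v1: (1-0.224)·(3.81,2.39) + 0.224·(1.4,3.48) = (3.2702,2.6342)
  v2: (1-0.224)·(2.9,3.93) + 0.224·(1.38,5.17) = (2.5595,4.2078)
  v3: (1-0.224)·(-2.56,0.48) + 0.224·(-5.59,2.86) = (-3.2387,1.0131)
  v4: (1-0.224)·(0.28,-3.28) + 0.224·(-0.63,-1.98) = (0.0762,-2.9888)
Shoelace sum Σ(x_i·y_{i+1} − x_{i+1}·y_i):
  i=1: 3.2702·4.2078 − 2.5595·2.6342 = +7.0179 (running +7.0179)
  i=2: 2.5595·1.0131 − -3.2387·4.2078 = +16.2209 (running +23.2387)
  i=3: -3.2387·-2.9888 − 0.0762·1.0131 = +9.6027 (running +32.8414)
  i=4: 0.0762·2.6342 − 3.2702·-2.9888 = +9.9745 (running +42.8159)
Area = |Σ|/2 = |42.8159|/2 = 21.4080

Area at t=0.224: 21.4080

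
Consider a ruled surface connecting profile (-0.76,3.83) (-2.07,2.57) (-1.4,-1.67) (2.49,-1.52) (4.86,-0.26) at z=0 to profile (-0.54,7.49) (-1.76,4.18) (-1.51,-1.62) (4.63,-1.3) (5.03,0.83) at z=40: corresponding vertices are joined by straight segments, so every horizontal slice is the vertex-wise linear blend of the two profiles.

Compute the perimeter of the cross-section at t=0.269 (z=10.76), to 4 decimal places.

Cross-section at t=0.269: each vertex is (1-t)·p0[i] + t·p1[i].
  v1: (1-0.269)·(-0.76,3.83) + 0.269·(-0.54,7.49) = (-0.7008,4.8145)
  v2: (1-0.269)·(-2.07,2.57) + 0.269·(-1.76,4.18) = (-1.9866,3.0031)
  v3: (1-0.269)·(-1.4,-1.67) + 0.269·(-1.51,-1.62) = (-1.4296,-1.6565)
  v4: (1-0.269)·(2.49,-1.52) + 0.269·(4.63,-1.3) = (3.0657,-1.4608)
  v5: (1-0.269)·(4.86,-0.26) + 0.269·(5.03,0.83) = (4.9057,0.0332)
Perimeter = Σ |v_{i+1} − v_i|:
  edge 1→2: √(-1.2858² + -1.8115²) = 2.2214 (running 2.2214)
  edge 2→3: √(0.5570² + -4.6596²) = 4.6928 (running 6.9142)
  edge 3→4: √(4.4953² + 0.1957²) = 4.4995 (running 11.4137)
  edge 4→5: √(1.8401² + 1.4940²) = 2.3702 (running 13.7840)
  edge 5→1: √(-5.6066² + 4.7813²) = 7.3685 (running 21.1524)
Perimeter = 21.1524

Perimeter at t=0.269: 21.1524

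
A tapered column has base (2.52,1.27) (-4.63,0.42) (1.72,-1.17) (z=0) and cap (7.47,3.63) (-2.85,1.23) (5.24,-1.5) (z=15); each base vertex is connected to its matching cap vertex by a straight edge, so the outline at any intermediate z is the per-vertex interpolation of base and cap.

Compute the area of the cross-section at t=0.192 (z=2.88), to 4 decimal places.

Cross-section at t=0.192: each vertex is (1-t)·p0[i] + t·p1[i].
  v1: (1-0.192)·(2.52,1.27) + 0.192·(7.47,3.63) = (3.4704,1.7231)
  v2: (1-0.192)·(-4.63,0.42) + 0.192·(-2.85,1.23) = (-4.2882,0.5755)
  v3: (1-0.192)·(1.72,-1.17) + 0.192·(5.24,-1.5) = (2.3958,-1.2334)
Shoelace sum Σ(x_i·y_{i+1} − x_{i+1}·y_i):
  i=1: 3.4704·0.5755 − -4.2882·1.7231 = +9.3864 (running +9.3864)
  i=2: -4.2882·-1.2334 − 2.3958·0.5755 = +3.9101 (running +13.2965)
  i=3: 2.3958·1.7231 − 3.4704·-1.2334 = +8.4086 (running +21.7051)
Area = |Σ|/2 = |21.7051|/2 = 10.8525

Area at t=0.192: 10.8525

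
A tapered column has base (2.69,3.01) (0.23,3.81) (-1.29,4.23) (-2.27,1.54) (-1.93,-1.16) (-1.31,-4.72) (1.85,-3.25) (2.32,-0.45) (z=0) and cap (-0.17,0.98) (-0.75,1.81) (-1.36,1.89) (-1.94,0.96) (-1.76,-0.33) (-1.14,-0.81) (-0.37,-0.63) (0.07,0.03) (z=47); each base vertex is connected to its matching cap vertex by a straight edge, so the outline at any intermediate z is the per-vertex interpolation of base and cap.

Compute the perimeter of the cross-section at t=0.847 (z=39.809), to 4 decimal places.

Perimeter at t=0.847: 9.5949

Cross-section at t=0.847: each vertex is (1-t)·p0[i] + t·p1[i].
  v1: (1-0.847)·(2.69,3.01) + 0.847·(-0.17,0.98) = (0.2676,1.2906)
  v2: (1-0.847)·(0.23,3.81) + 0.847·(-0.75,1.81) = (-0.6001,2.1160)
  v3: (1-0.847)·(-1.29,4.23) + 0.847·(-1.36,1.89) = (-1.3493,2.2480)
  v4: (1-0.847)·(-2.27,1.54) + 0.847·(-1.94,0.96) = (-1.9905,1.0487)
  v5: (1-0.847)·(-1.93,-1.16) + 0.847·(-1.76,-0.33) = (-1.7860,-0.4570)
  v6: (1-0.847)·(-1.31,-4.72) + 0.847·(-1.14,-0.81) = (-1.1660,-1.4082)
  v7: (1-0.847)·(1.85,-3.25) + 0.847·(-0.37,-0.63) = (-0.0303,-1.0309)
  v8: (1-0.847)·(2.32,-0.45) + 0.847·(0.07,0.03) = (0.4143,-0.0434)
Perimeter = Σ |v_{i+1} − v_i|:
  edge 1→2: √(-0.8676² + 0.8254²) = 1.1975 (running 1.1975)
  edge 2→3: √(-0.7492² + 0.1320²) = 0.7608 (running 1.9583)
  edge 3→4: √(-0.6412² + -1.1993²) = 1.3599 (running 3.3182)
  edge 4→5: √(0.2045² + -1.5057²) = 1.5196 (running 4.8378)
  edge 5→6: √(0.6200² + -0.9512²) = 1.1355 (running 5.9732)
  edge 6→7: √(1.1357² + 0.3774²) = 1.1967 (running 7.1700)
  edge 7→8: √(0.4446² + 0.9874²) = 1.0829 (running 8.2529)
  edge 8→1: √(-0.1467² + 1.3340²) = 1.3421 (running 9.5949)
Perimeter = 9.5949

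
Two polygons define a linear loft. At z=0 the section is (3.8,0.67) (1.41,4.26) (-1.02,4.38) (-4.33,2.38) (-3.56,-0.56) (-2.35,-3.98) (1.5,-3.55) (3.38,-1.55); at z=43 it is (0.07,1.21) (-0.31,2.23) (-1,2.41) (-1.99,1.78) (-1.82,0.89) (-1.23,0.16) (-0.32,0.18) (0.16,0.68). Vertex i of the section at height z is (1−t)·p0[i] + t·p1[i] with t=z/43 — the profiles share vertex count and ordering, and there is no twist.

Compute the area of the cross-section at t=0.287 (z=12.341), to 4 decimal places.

Cross-section at t=0.287: each vertex is (1-t)·p0[i] + t·p1[i].
  v1: (1-0.287)·(3.8,0.67) + 0.287·(0.07,1.21) = (2.7295,0.8250)
  v2: (1-0.287)·(1.41,4.26) + 0.287·(-0.31,2.23) = (0.9164,3.6774)
  v3: (1-0.287)·(-1.02,4.38) + 0.287·(-1,2.41) = (-1.0143,3.8146)
  v4: (1-0.287)·(-4.33,2.38) + 0.287·(-1.99,1.78) = (-3.6584,2.2078)
  v5: (1-0.287)·(-3.56,-0.56) + 0.287·(-1.82,0.89) = (-3.0606,-0.1439)
  v6: (1-0.287)·(-2.35,-3.98) + 0.287·(-1.23,0.16) = (-2.0286,-2.7918)
  v7: (1-0.287)·(1.5,-3.55) + 0.287·(-0.32,0.18) = (0.9777,-2.4795)
  v8: (1-0.287)·(3.38,-1.55) + 0.287·(0.16,0.68) = (2.4559,-0.9100)
Shoelace sum Σ(x_i·y_{i+1} − x_{i+1}·y_i):
  i=1: 2.7295·3.6774 − 0.9164·0.8250 = +9.2814 (running +9.2814)
  i=2: 0.9164·3.8146 − -1.0143·3.6774 = +7.2254 (running +16.5068)
  i=3: -1.0143·2.2078 − -3.6584·3.8146 = +11.7162 (running +28.2230)
  i=4: -3.6584·-0.1439 − -3.0606·2.2078 = +7.2835 (running +35.5065)
  i=5: -3.0606·-2.7918 − -2.0286·-0.1439 = +8.2529 (running +43.7594)
  i=6: -2.0286·-2.4795 − 0.9777·-2.7918 = +7.7592 (running +51.5186)
  i=7: 0.9777·-0.9100 − 2.4559·-2.4795 = +5.1996 (running +56.7182)
  i=8: 2.4559·0.8250 − 2.7295·-0.9100 = +4.5098 (running +61.2281)
Area = |Σ|/2 = |61.2281|/2 = 30.6140

Area at t=0.287: 30.6140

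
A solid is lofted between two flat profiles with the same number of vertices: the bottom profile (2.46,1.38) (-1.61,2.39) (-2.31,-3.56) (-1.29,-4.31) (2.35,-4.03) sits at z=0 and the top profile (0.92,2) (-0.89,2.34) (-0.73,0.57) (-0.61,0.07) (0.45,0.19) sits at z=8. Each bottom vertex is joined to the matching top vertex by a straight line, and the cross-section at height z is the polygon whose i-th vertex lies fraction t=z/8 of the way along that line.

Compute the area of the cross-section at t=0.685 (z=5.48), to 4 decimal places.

Cross-section at t=0.685: each vertex is (1-t)·p0[i] + t·p1[i].
  v1: (1-0.685)·(2.46,1.38) + 0.685·(0.92,2) = (1.4051,1.8047)
  v2: (1-0.685)·(-1.61,2.39) + 0.685·(-0.89,2.34) = (-1.1168,2.3558)
  v3: (1-0.685)·(-2.31,-3.56) + 0.685·(-0.73,0.57) = (-1.2277,-0.7309)
  v4: (1-0.685)·(-1.29,-4.31) + 0.685·(-0.61,0.07) = (-0.8242,-1.3097)
  v5: (1-0.685)·(2.35,-4.03) + 0.685·(0.45,0.19) = (1.0485,-1.1393)
Shoelace sum Σ(x_i·y_{i+1} − x_{i+1}·y_i):
  i=1: 1.4051·2.3558 − -1.1168·1.8047 = +5.3256 (running +5.3256)
  i=2: -1.1168·-0.7309 − -1.2277·2.3558 = +3.7085 (running +9.0340)
  i=3: -1.2277·-1.3097 − -0.8242·-0.7309 = +1.0055 (running +10.0395)
  i=4: -0.8242·-1.1393 − 1.0485·-1.3097 = +2.3122 (running +12.3517)
  i=5: 1.0485·1.8047 − 1.4051·-1.1393 = +3.4931 (running +15.8448)
Area = |Σ|/2 = |15.8448|/2 = 7.9224

Area at t=0.685: 7.9224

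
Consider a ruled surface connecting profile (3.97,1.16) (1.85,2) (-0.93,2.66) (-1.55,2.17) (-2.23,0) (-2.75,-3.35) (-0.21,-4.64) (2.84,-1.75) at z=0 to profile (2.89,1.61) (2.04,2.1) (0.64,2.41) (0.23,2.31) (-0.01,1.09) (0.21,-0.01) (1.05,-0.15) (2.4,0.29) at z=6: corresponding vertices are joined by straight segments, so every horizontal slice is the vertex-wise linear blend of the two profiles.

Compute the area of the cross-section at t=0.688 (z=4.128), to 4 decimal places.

Cross-section at t=0.688: each vertex is (1-t)·p0[i] + t·p1[i].
  v1: (1-0.688)·(3.97,1.16) + 0.688·(2.89,1.61) = (3.2270,1.4696)
  v2: (1-0.688)·(1.85,2) + 0.688·(2.04,2.1) = (1.9807,2.0688)
  v3: (1-0.688)·(-0.93,2.66) + 0.688·(0.64,2.41) = (0.1502,2.4880)
  v4: (1-0.688)·(-1.55,2.17) + 0.688·(0.23,2.31) = (-0.3254,2.2663)
  v5: (1-0.688)·(-2.23,0) + 0.688·(-0.01,1.09) = (-0.7026,0.7499)
  v6: (1-0.688)·(-2.75,-3.35) + 0.688·(0.21,-0.01) = (-0.7135,-1.0521)
  v7: (1-0.688)·(-0.21,-4.64) + 0.688·(1.05,-0.15) = (0.6569,-1.5509)
  v8: (1-0.688)·(2.84,-1.75) + 0.688·(2.4,0.29) = (2.5373,-0.3465)
Shoelace sum Σ(x_i·y_{i+1} − x_{i+1}·y_i):
  i=1: 3.2270·2.0688 − 1.9807·1.4696 = +3.7651 (running +3.7651)
  i=2: 1.9807·2.4880 − 0.1502·2.0688 = +4.6174 (running +8.3824)
  i=3: 0.1502·2.2663 − -0.3254·2.4880 = +1.1498 (running +9.5323)
  i=4: -0.3254·0.7499 − -0.7026·2.2663 = +1.3484 (running +10.8807)
  i=5: -0.7026·-1.0521 − -0.7135·0.7499 = +1.2743 (running +12.1550)
  i=6: -0.7135·-1.5509 − 0.6569·-1.0521 = +1.7977 (running +13.9527)
  i=7: 0.6569·-0.3465 − 2.5373·-1.5509 = +3.7074 (running +17.6601)
  i=8: 2.5373·1.4696 − 3.2270·-0.3465 = +4.8469 (running +22.5069)
Area = |Σ|/2 = |22.5069|/2 = 11.2535

Area at t=0.688: 11.2535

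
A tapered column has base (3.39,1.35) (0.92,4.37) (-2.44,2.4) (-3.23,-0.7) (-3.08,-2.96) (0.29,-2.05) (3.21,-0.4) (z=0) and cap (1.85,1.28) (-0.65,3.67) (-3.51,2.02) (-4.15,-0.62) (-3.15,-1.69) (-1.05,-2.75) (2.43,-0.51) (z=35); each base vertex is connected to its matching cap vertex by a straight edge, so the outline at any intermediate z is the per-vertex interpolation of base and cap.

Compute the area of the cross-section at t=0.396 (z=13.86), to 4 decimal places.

Cross-section at t=0.396: each vertex is (1-t)·p0[i] + t·p1[i].
  v1: (1-0.396)·(3.39,1.35) + 0.396·(1.85,1.28) = (2.7802,1.3223)
  v2: (1-0.396)·(0.92,4.37) + 0.396·(-0.65,3.67) = (0.2983,4.0928)
  v3: (1-0.396)·(-2.44,2.4) + 0.396·(-3.51,2.02) = (-2.8637,2.2495)
  v4: (1-0.396)·(-3.23,-0.7) + 0.396·(-4.15,-0.62) = (-3.5943,-0.6683)
  v5: (1-0.396)·(-3.08,-2.96) + 0.396·(-3.15,-1.69) = (-3.1077,-2.4571)
  v6: (1-0.396)·(0.29,-2.05) + 0.396·(-1.05,-2.75) = (-0.2406,-2.3272)
  v7: (1-0.396)·(3.21,-0.4) + 0.396·(2.43,-0.51) = (2.9011,-0.4436)
Shoelace sum Σ(x_i·y_{i+1} − x_{i+1}·y_i):
  i=1: 2.7802·4.0928 − 0.2983·1.3223 = +10.9842 (running +10.9842)
  i=2: 0.2983·2.2495 − -2.8637·4.0928 = +12.3916 (running +23.3758)
  i=3: -2.8637·-0.6683 − -3.5943·2.2495 = +9.9994 (running +33.3752)
  i=4: -3.5943·-2.4571 − -3.1077·-0.6683 = +6.7546 (running +40.1298)
  i=5: -3.1077·-2.3272 − -0.2406·-2.4571 = +6.6410 (running +46.7708)
  i=6: -0.2406·-0.4436 − 2.9011·-2.3272 = +6.8582 (running +53.6290)
  i=7: 2.9011·1.3223 − 2.7802·-0.4436 = +5.0693 (running +58.6983)
Area = |Σ|/2 = |58.6983|/2 = 29.3492

Area at t=0.396: 29.3492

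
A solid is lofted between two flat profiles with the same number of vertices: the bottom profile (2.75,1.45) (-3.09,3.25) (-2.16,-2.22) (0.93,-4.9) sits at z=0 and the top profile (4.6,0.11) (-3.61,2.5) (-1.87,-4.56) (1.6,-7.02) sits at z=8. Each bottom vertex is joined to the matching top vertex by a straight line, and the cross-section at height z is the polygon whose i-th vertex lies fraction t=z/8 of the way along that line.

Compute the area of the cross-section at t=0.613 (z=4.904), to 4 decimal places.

Cross-section at t=0.613: each vertex is (1-t)·p0[i] + t·p1[i].
  v1: (1-0.613)·(2.75,1.45) + 0.613·(4.6,0.11) = (3.8840,0.6286)
  v2: (1-0.613)·(-3.09,3.25) + 0.613·(-3.61,2.5) = (-3.4088,2.7903)
  v3: (1-0.613)·(-2.16,-2.22) + 0.613·(-1.87,-4.56) = (-1.9822,-3.6544)
  v4: (1-0.613)·(0.93,-4.9) + 0.613·(1.6,-7.02) = (1.3407,-6.1996)
Shoelace sum Σ(x_i·y_{i+1} − x_{i+1}·y_i):
  i=1: 3.8840·2.7903 − -3.4088·0.6286 = +12.9801 (running +12.9801)
  i=2: -3.4088·-3.6544 − -1.9822·2.7903 = +17.9880 (running +30.9681)
  i=3: -1.9822·-6.1996 − 1.3407·-3.6544 = +17.1885 (running +48.1566)
  i=4: 1.3407·0.6286 − 3.8840·-6.1996 = +24.9221 (running +73.0787)
Area = |Σ|/2 = |73.0787|/2 = 36.5394

Area at t=0.613: 36.5394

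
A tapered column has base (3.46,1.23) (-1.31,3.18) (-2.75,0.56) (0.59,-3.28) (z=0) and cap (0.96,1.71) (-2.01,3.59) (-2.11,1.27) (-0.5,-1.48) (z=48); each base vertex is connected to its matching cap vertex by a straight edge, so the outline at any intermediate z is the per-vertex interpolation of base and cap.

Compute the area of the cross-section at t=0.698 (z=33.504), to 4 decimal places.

Cross-section at t=0.698: each vertex is (1-t)·p0[i] + t·p1[i].
  v1: (1-0.698)·(3.46,1.23) + 0.698·(0.96,1.71) = (1.7150,1.5650)
  v2: (1-0.698)·(-1.31,3.18) + 0.698·(-2.01,3.59) = (-1.7986,3.4662)
  v3: (1-0.698)·(-2.75,0.56) + 0.698·(-2.11,1.27) = (-2.3033,1.0556)
  v4: (1-0.698)·(0.59,-3.28) + 0.698·(-0.5,-1.48) = (-0.1708,-2.0236)
Shoelace sum Σ(x_i·y_{i+1} − x_{i+1}·y_i):
  i=1: 1.7150·3.4662 − -1.7986·1.5650 = +8.7594 (running +8.7594)
  i=2: -1.7986·1.0556 − -2.3033·3.4662 = +6.0850 (running +14.8444)
  i=3: -2.3033·-2.0236 − -0.1708·1.0556 = +4.8412 (running +19.6856)
  i=4: -0.1708·1.5650 − 1.7150·-2.0236 = +3.2031 (running +22.8888)
Area = |Σ|/2 = |22.8888|/2 = 11.4444

Area at t=0.698: 11.4444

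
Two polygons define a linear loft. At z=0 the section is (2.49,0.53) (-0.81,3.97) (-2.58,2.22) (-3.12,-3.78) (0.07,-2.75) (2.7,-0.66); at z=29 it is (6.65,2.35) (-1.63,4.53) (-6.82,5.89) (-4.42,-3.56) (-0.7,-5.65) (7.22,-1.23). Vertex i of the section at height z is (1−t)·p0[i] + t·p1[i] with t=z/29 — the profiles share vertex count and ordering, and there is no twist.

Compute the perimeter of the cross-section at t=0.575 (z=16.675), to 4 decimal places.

Perimeter at t=0.575: 31.3414

Cross-section at t=0.575: each vertex is (1-t)·p0[i] + t·p1[i].
  v1: (1-0.575)·(2.49,0.53) + 0.575·(6.65,2.35) = (4.8820,1.5765)
  v2: (1-0.575)·(-0.81,3.97) + 0.575·(-1.63,4.53) = (-1.2815,4.2920)
  v3: (1-0.575)·(-2.58,2.22) + 0.575·(-6.82,5.89) = (-5.0180,4.3302)
  v4: (1-0.575)·(-3.12,-3.78) + 0.575·(-4.42,-3.56) = (-3.8675,-3.6535)
  v5: (1-0.575)·(0.07,-2.75) + 0.575·(-0.7,-5.65) = (-0.3727,-4.4175)
  v6: (1-0.575)·(2.7,-0.66) + 0.575·(7.22,-1.23) = (5.2990,-0.9877)
Perimeter = Σ |v_{i+1} − v_i|:
  edge 1→2: √(-6.1635² + 2.7155²) = 6.7352 (running 6.7352)
  edge 2→3: √(-3.7365² + 0.0382²) = 3.7367 (running 10.4719)
  edge 3→4: √(1.1505² + -7.9837²) = 8.0662 (running 18.5381)
  edge 4→5: √(3.4947² + -0.7640²) = 3.5773 (running 22.1154)
  edge 5→6: √(5.6717² + 3.4298²) = 6.6281 (running 28.7435)
  edge 6→1: √(-0.4170² + 2.5642²) = 2.5979 (running 31.3414)
Perimeter = 31.3414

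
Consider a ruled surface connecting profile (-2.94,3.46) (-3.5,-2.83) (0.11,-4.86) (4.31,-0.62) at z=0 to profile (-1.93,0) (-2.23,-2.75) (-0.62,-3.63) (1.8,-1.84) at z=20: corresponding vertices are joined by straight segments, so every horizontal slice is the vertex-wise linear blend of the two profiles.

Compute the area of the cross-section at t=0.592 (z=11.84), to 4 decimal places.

Area at t=0.592: 16.8997

Cross-section at t=0.592: each vertex is (1-t)·p0[i] + t·p1[i].
  v1: (1-0.592)·(-2.94,3.46) + 0.592·(-1.93,0) = (-2.3421,1.4117)
  v2: (1-0.592)·(-3.5,-2.83) + 0.592·(-2.23,-2.75) = (-2.7482,-2.7826)
  v3: (1-0.592)·(0.11,-4.86) + 0.592·(-0.62,-3.63) = (-0.3222,-4.1318)
  v4: (1-0.592)·(4.31,-0.62) + 0.592·(1.8,-1.84) = (2.8241,-1.3422)
Shoelace sum Σ(x_i·y_{i+1} − x_{i+1}·y_i):
  i=1: -2.3421·-2.7826 − -2.7482·1.4117 = +10.3967 (running +10.3967)
  i=2: -2.7482·-4.1318 − -0.3222·-2.7826 = +10.4585 (running +20.8552)
  i=3: -0.3222·-1.3422 − 2.8241·-4.1318 = +12.1011 (running +32.9563)
  i=4: 2.8241·1.4117 − -2.3421·-1.3422 = +0.8431 (running +33.7993)
Area = |Σ|/2 = |33.7993|/2 = 16.8997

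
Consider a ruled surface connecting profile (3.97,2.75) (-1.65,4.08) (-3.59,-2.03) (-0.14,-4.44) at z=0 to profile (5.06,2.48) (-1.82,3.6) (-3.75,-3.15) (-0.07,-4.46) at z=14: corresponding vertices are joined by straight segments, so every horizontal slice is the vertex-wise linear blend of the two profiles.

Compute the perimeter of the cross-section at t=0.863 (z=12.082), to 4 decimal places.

Cross-section at t=0.863: each vertex is (1-t)·p0[i] + t·p1[i].
  v1: (1-0.863)·(3.97,2.75) + 0.863·(5.06,2.48) = (4.9107,2.5170)
  v2: (1-0.863)·(-1.65,4.08) + 0.863·(-1.82,3.6) = (-1.7967,3.6658)
  v3: (1-0.863)·(-3.59,-2.03) + 0.863·(-3.75,-3.15) = (-3.7281,-2.9966)
  v4: (1-0.863)·(-0.14,-4.44) + 0.863·(-0.07,-4.46) = (-0.0796,-4.4573)
Perimeter = Σ |v_{i+1} − v_i|:
  edge 1→2: √(-6.7074² + 1.1488²) = 6.8050 (running 6.8050)
  edge 2→3: √(-1.9314² + -6.6623²) = 6.9366 (running 13.7417)
  edge 3→4: √(3.6485² + -1.4607²) = 3.9300 (running 17.6717)
  edge 4→1: √(4.9903² + 6.9742²) = 8.5757 (running 26.2474)
Perimeter = 26.2474

Perimeter at t=0.863: 26.2474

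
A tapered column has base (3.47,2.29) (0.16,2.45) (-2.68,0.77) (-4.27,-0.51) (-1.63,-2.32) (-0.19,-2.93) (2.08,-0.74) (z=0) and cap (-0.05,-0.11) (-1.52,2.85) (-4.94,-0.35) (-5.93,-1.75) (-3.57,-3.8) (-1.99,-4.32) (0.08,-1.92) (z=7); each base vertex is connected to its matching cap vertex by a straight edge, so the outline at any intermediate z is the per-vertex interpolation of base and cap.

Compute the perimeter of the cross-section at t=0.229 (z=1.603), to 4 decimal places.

Perimeter at t=0.229: 19.4133

Cross-section at t=0.229: each vertex is (1-t)·p0[i] + t·p1[i].
  v1: (1-0.229)·(3.47,2.29) + 0.229·(-0.05,-0.11) = (2.6639,1.7404)
  v2: (1-0.229)·(0.16,2.45) + 0.229·(-1.52,2.85) = (-0.2247,2.5416)
  v3: (1-0.229)·(-2.68,0.77) + 0.229·(-4.94,-0.35) = (-3.1975,0.5135)
  v4: (1-0.229)·(-4.27,-0.51) + 0.229·(-5.93,-1.75) = (-4.6501,-0.7940)
  v5: (1-0.229)·(-1.63,-2.32) + 0.229·(-3.57,-3.8) = (-2.0743,-2.6589)
  v6: (1-0.229)·(-0.19,-2.93) + 0.229·(-1.99,-4.32) = (-0.6022,-3.2483)
  v7: (1-0.229)·(2.08,-0.74) + 0.229·(0.08,-1.92) = (1.6220,-1.0102)
Perimeter = Σ |v_{i+1} − v_i|:
  edge 1→2: √(-2.8886² + 0.8012²) = 2.9977 (running 2.9977)
  edge 2→3: √(-2.9728² + -2.0281²) = 3.5987 (running 6.5964)
  edge 3→4: √(-1.4526² + -1.3075²) = 1.9544 (running 8.5508)
  edge 4→5: √(2.5759² + -1.8650²) = 3.1801 (running 11.7309)
  edge 5→6: √(1.4721² + -0.5894²) = 1.5857 (running 13.3166)
  edge 6→7: √(2.2242² + 2.2381²) = 3.1553 (running 16.4719)
  edge 7→1: √(1.0419² + 2.7506²) = 2.9413 (running 19.4133)
Perimeter = 19.4133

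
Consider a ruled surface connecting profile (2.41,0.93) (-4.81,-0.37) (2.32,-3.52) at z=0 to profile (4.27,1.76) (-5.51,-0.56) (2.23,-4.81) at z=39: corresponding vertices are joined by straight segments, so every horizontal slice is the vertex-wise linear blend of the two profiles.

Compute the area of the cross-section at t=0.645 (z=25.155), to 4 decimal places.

Cross-section at t=0.645: each vertex is (1-t)·p0[i] + t·p1[i].
  v1: (1-0.645)·(2.41,0.93) + 0.645·(4.27,1.76) = (3.6097,1.4653)
  v2: (1-0.645)·(-4.81,-0.37) + 0.645·(-5.51,-0.56) = (-5.2615,-0.4926)
  v3: (1-0.645)·(2.32,-3.52) + 0.645·(2.23,-4.81) = (2.2619,-4.3521)
Shoelace sum Σ(x_i·y_{i+1} − x_{i+1}·y_i):
  i=1: 3.6097·-0.4926 − -5.2615·1.4653 = +5.9320 (running +5.9320)
  i=2: -5.2615·-4.3521 − 2.2619·-0.4926 = +24.0124 (running +29.9444)
  i=3: 2.2619·1.4653 − 3.6097·-4.3521 = +19.0241 (running +48.9686)
Area = |Σ|/2 = |48.9686|/2 = 24.4843

Area at t=0.645: 24.4843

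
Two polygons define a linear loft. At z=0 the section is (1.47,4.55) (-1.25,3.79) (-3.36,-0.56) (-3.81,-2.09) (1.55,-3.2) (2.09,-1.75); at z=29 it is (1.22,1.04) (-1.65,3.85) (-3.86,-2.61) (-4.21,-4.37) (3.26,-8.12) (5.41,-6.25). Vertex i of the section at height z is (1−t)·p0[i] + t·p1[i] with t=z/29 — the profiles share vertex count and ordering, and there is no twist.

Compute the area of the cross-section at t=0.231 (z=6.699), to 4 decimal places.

Area at t=0.231: 36.8290

Cross-section at t=0.231: each vertex is (1-t)·p0[i] + t·p1[i].
  v1: (1-0.231)·(1.47,4.55) + 0.231·(1.22,1.04) = (1.4123,3.7392)
  v2: (1-0.231)·(-1.25,3.79) + 0.231·(-1.65,3.85) = (-1.3424,3.8039)
  v3: (1-0.231)·(-3.36,-0.56) + 0.231·(-3.86,-2.61) = (-3.4755,-1.0335)
  v4: (1-0.231)·(-3.81,-2.09) + 0.231·(-4.21,-4.37) = (-3.9024,-2.6167)
  v5: (1-0.231)·(1.55,-3.2) + 0.231·(3.26,-8.12) = (1.9450,-4.3365)
  v6: (1-0.231)·(2.09,-1.75) + 0.231·(5.41,-6.25) = (2.8569,-2.7895)
Shoelace sum Σ(x_i·y_{i+1} − x_{i+1}·y_i):
  i=1: 1.4123·3.8039 − -1.3424·3.7392 = +10.3915 (running +10.3915)
  i=2: -1.3424·-1.0335 − -3.4755·3.8039 = +14.6078 (running +24.9992)
  i=3: -3.4755·-2.6167 − -3.9024·-1.0335 = +5.0609 (running +30.0602)
  i=4: -3.9024·-4.3365 − 1.9450·-2.6167 = +22.0123 (running +52.0725)
  i=5: 1.9450·-2.7895 − 2.8569·-4.3365 = +6.9635 (running +59.0360)
  i=6: 2.8569·3.7392 − 1.4123·-2.7895 = +14.6220 (running +73.6580)
Area = |Σ|/2 = |73.6580|/2 = 36.8290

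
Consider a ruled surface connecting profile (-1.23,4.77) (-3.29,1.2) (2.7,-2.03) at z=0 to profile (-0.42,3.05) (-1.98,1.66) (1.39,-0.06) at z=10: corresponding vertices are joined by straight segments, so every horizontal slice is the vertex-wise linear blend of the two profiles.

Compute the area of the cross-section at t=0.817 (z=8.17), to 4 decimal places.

Area at t=0.817: 5.0917

Cross-section at t=0.817: each vertex is (1-t)·p0[i] + t·p1[i].
  v1: (1-0.817)·(-1.23,4.77) + 0.817·(-0.42,3.05) = (-0.5682,3.3648)
  v2: (1-0.817)·(-3.29,1.2) + 0.817·(-1.98,1.66) = (-2.2197,1.5758)
  v3: (1-0.817)·(2.7,-2.03) + 0.817·(1.39,-0.06) = (1.6297,-0.4205)
Shoelace sum Σ(x_i·y_{i+1} − x_{i+1}·y_i):
  i=1: -0.5682·1.5758 − -2.2197·3.3648 = +6.5734 (running +6.5734)
  i=2: -2.2197·-0.4205 − 1.6297·1.5758 = -1.6347 (running +4.9387)
  i=3: 1.6297·3.3648 − -0.5682·-0.4205 = +5.2447 (running +10.1834)
Area = |Σ|/2 = |10.1834|/2 = 5.0917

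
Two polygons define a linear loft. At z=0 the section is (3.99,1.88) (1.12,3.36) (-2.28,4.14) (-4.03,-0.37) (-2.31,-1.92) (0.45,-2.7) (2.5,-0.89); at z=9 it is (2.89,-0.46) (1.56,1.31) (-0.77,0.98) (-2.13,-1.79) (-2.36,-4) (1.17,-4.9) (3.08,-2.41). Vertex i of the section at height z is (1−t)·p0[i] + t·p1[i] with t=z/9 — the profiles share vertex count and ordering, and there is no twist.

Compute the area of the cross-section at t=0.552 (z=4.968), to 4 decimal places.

Cross-section at t=0.552: each vertex is (1-t)·p0[i] + t·p1[i].
  v1: (1-0.552)·(3.99,1.88) + 0.552·(2.89,-0.46) = (3.3828,0.5883)
  v2: (1-0.552)·(1.12,3.36) + 0.552·(1.56,1.31) = (1.3629,2.2284)
  v3: (1-0.552)·(-2.28,4.14) + 0.552·(-0.77,0.98) = (-1.4465,2.3957)
  v4: (1-0.552)·(-4.03,-0.37) + 0.552·(-2.13,-1.79) = (-2.9812,-1.1538)
  v5: (1-0.552)·(-2.31,-1.92) + 0.552·(-2.36,-4) = (-2.3376,-3.0682)
  v6: (1-0.552)·(0.45,-2.7) + 0.552·(1.17,-4.9) = (0.8474,-3.9144)
  v7: (1-0.552)·(2.5,-0.89) + 0.552·(3.08,-2.41) = (2.8202,-1.7290)
Shoelace sum Σ(x_i·y_{i+1} − x_{i+1}·y_i):
  i=1: 3.3828·2.2284 − 1.3629·0.5883 = +6.7364 (running +6.7364)
  i=2: 1.3629·2.3957 − -1.4465·2.2284 = +6.4884 (running +13.2248)
  i=3: -1.4465·-1.1538 − -2.9812·2.3957 = +8.8110 (running +22.0358)
  i=4: -2.9812·-3.0682 − -2.3376·-1.1538 = +6.4496 (running +28.4854)
  i=5: -2.3376·-3.9144 − 0.8474·-3.0682 = +11.7504 (running +40.2358)
  i=6: 0.8474·-1.7290 − 2.8202·-3.9144 = +9.5740 (running +49.8097)
  i=7: 2.8202·0.5883 − 3.3828·-1.7290 = +7.5082 (running +57.3179)
Area = |Σ|/2 = |57.3179|/2 = 28.6589

Area at t=0.552: 28.6589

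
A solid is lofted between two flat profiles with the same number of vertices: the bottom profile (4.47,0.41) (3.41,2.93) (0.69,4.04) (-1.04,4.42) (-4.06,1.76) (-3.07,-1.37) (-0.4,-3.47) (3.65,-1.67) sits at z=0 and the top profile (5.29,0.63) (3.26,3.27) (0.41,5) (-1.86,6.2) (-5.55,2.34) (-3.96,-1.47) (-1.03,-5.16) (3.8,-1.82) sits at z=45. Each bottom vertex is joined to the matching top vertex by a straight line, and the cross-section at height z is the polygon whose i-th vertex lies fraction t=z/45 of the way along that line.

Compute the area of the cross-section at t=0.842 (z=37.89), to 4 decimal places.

Cross-section at t=0.842: each vertex is (1-t)·p0[i] + t·p1[i].
  v1: (1-0.842)·(4.47,0.41) + 0.842·(5.29,0.63) = (5.1604,0.5952)
  v2: (1-0.842)·(3.41,2.93) + 0.842·(3.26,3.27) = (3.2837,3.2163)
  v3: (1-0.842)·(0.69,4.04) + 0.842·(0.41,5) = (0.4542,4.8483)
  v4: (1-0.842)·(-1.04,4.42) + 0.842·(-1.86,6.2) = (-1.7304,5.9188)
  v5: (1-0.842)·(-4.06,1.76) + 0.842·(-5.55,2.34) = (-5.3146,2.2484)
  v6: (1-0.842)·(-3.07,-1.37) + 0.842·(-3.96,-1.47) = (-3.8194,-1.4542)
  v7: (1-0.842)·(-0.4,-3.47) + 0.842·(-1.03,-5.16) = (-0.9305,-4.8930)
  v8: (1-0.842)·(3.65,-1.67) + 0.842·(3.8,-1.82) = (3.7763,-1.7963)
Shoelace sum Σ(x_i·y_{i+1} − x_{i+1}·y_i):
  i=1: 5.1604·3.2163 − 3.2837·0.5952 = +14.6428 (running +14.6428)
  i=2: 3.2837·4.8483 − 0.4542·3.2163 = +14.4595 (running +29.1023)
  i=3: 0.4542·5.9188 − -1.7304·4.8483 = +11.0783 (running +40.1806)
  i=4: -1.7304·2.2484 − -5.3146·5.9188 = +27.5651 (running +67.7456)
  i=5: -5.3146·-1.4542 − -3.8194·2.2484 = +16.3158 (running +84.0614)
  i=6: -3.8194·-4.8930 − -0.9305·-1.4542 = +17.3351 (running +101.3965)
  i=7: -0.9305·-1.7963 − 3.7763·-4.8930 = +20.1487 (running +121.5453)
  i=8: 3.7763·0.5952 − 5.1604·-1.7963 = +11.5175 (running +133.0628)
Area = |Σ|/2 = |133.0628|/2 = 66.5314

Area at t=0.842: 66.5314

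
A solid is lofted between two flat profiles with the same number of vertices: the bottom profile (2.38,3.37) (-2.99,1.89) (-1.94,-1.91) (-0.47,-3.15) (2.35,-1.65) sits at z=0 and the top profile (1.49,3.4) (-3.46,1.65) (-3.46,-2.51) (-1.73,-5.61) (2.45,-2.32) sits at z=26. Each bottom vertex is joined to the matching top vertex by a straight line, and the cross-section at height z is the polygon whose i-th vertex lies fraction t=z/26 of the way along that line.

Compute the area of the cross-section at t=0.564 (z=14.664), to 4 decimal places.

Cross-section at t=0.564: each vertex is (1-t)·p0[i] + t·p1[i].
  v1: (1-0.564)·(2.38,3.37) + 0.564·(1.49,3.4) = (1.8780,3.3869)
  v2: (1-0.564)·(-2.99,1.89) + 0.564·(-3.46,1.65) = (-3.2551,1.7546)
  v3: (1-0.564)·(-1.94,-1.91) + 0.564·(-3.46,-2.51) = (-2.7973,-2.2484)
  v4: (1-0.564)·(-0.47,-3.15) + 0.564·(-1.73,-5.61) = (-1.1806,-4.5374)
  v5: (1-0.564)·(2.35,-1.65) + 0.564·(2.45,-2.32) = (2.4064,-2.0279)
Shoelace sum Σ(x_i·y_{i+1} − x_{i+1}·y_i):
  i=1: 1.8780·1.7546 − -3.2551·3.3869 = +14.3200 (running +14.3200)
  i=2: -3.2551·-2.2484 − -2.7973·1.7546 = +12.2269 (running +26.5469)
  i=3: -2.7973·-4.5374 − -1.1806·-2.2484 = +10.0379 (running +36.5849)
  i=4: -1.1806·-2.0279 − 2.4064·-4.5374 = +13.3131 (running +49.8980)
  i=5: 2.4064·3.3869 − 1.8780·-2.0279 = +11.9587 (running +61.8567)
Area = |Σ|/2 = |61.8567|/2 = 30.9283

Area at t=0.564: 30.9283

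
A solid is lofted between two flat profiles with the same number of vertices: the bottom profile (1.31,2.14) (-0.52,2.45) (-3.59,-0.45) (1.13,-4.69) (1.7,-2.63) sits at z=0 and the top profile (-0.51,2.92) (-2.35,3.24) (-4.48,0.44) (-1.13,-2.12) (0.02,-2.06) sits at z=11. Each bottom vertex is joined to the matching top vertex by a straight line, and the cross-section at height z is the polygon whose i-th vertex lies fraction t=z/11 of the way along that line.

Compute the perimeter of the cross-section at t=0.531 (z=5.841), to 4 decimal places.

Perimeter at t=0.531: 17.1413

Cross-section at t=0.531: each vertex is (1-t)·p0[i] + t·p1[i].
  v1: (1-0.531)·(1.31,2.14) + 0.531·(-0.51,2.92) = (0.3436,2.5542)
  v2: (1-0.531)·(-0.52,2.45) + 0.531·(-2.35,3.24) = (-1.4917,2.8695)
  v3: (1-0.531)·(-3.59,-0.45) + 0.531·(-4.48,0.44) = (-4.0626,0.0226)
  v4: (1-0.531)·(1.13,-4.69) + 0.531·(-1.13,-2.12) = (-0.0701,-3.3253)
  v5: (1-0.531)·(1.7,-2.63) + 0.531·(0.02,-2.06) = (0.8079,-2.3273)
Perimeter = Σ |v_{i+1} − v_i|:
  edge 1→2: √(-1.8353² + 0.3153²) = 1.8622 (running 1.8622)
  edge 2→3: √(-2.5709² + -2.8469²) = 3.8359 (running 5.6981)
  edge 3→4: √(3.9925² + -3.3479²) = 5.2105 (running 10.9086)
  edge 4→5: √(0.8780² + 0.9980²) = 1.3292 (running 12.2378)
  edge 5→1: √(-0.4643² + 4.8815²) = 4.9035 (running 17.1413)
Perimeter = 17.1413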